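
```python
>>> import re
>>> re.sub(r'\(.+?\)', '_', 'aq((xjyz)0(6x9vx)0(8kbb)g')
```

Because the quantifier is non-greedy, it stops expanding at the earliest point where the rest of the pattern can succeed.
Matches: at [2:9] → '((xjyz)'; at [10:17] → '(6x9vx)'; at [18:24] → '(8kbb)'.
`sub` substitutes '_' at each match site.

'aq_0_0_g'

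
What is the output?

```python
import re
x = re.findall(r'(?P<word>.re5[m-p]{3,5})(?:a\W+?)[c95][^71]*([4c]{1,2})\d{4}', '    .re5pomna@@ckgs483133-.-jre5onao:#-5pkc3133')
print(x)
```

[('.re5pomn', '4')]

The pattern matches any character, then the literal 're5', then 3 to 5 of a character in [m-p] (captured as 'word'); then a literal 'a', then one or more of a non-word character (lazy) (non-capturing group); then one of [c95], then zero or more of any character except [71]; then 1 to 2 of one of [4c] (captured); then exactly 4 of a digit.
Matches: at [4:24] match '.re5pomna@@ckgs48313', groups = ('.re5pomn', '4').
With 2 capturing groups, `findall` returns a 2-tuple per match.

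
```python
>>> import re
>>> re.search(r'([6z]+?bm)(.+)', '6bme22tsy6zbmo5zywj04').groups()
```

The pattern matches one or more of one of [6z] (lazy), then the literal 'bm' (captured); then one or more of any character (captured).
`re.search` tries every starting position until one works.
The match spans [0:21] → '6bme22tsy6zbmo5zywj04'.
Captured: group 1 = '6bm', group 2 = 'e22tsy6zbmo5zywj04'.

('6bm', 'e22tsy6zbmo5zywj04')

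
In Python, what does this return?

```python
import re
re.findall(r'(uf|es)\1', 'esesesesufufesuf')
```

['es', 'es', 'uf']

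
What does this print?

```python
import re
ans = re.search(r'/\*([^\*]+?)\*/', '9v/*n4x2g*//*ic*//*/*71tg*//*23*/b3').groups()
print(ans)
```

('n4x2g',)

`re.search` scans for the first position where the pattern succeeds.
The match spans [2:11] → '/*n4x2g*/'.
Captured: group 1 = 'n4x2g'.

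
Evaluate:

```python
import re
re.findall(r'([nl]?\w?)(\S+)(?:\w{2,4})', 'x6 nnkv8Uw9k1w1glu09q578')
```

[('nn', 'kv8Uw9k1w1glu09q5')]

Pattern: optionally one of [nl], then optionally a word character (captured); then one or more of a non-whitespace character (captured); then 2 to 4 of a word character (non-capturing group).
Walking the string: at [3:24] match 'nnkv8Uw9k1w1glu09q578', groups = ('nn', 'kv8Uw9k1w1glu09q5').
Multiple groups make `findall` return tuples — one 2-tuple for the one match.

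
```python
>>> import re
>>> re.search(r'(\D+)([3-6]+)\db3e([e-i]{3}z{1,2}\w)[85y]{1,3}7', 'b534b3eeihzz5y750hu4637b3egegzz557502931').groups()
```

('b', '53', 'eihzz5')

The match spans [0:15] → 'b534b3eeihzz5y7'.
Captured: group 1 = 'b', group 2 = '53', group 3 = 'eihzz5'.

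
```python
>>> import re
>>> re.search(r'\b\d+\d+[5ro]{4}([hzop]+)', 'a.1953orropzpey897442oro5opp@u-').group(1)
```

The match spans [2:13] → '1953orropzp'.
Captured: group 1 = 'pzp'.

'pzp'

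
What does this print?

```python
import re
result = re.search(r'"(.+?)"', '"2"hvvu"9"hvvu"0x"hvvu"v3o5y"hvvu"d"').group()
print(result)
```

"2"

Lazy quantifiers expand one character at a time until the remainder of the pattern can match.
The match spans [0:3] → '"2"'.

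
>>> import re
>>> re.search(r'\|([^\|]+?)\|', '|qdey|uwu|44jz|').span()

(0, 6)

`search` walks the string left to right and returns the first match it finds.
The match spans [0:6] → '|qdey|'.
Captured: group 1 = 'qdey'.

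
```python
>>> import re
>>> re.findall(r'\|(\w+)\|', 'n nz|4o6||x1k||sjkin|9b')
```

['4o6', 'x1k', 'sjkin']

Matches: at [4:9] match '|4o6|', group 1 = '4o6'; at [9:14] match '|x1k|', group 1 = 'x1k'; at [14:21] match '|sjkin|', group 1 = 'sjkin'.
`findall` collects group 1 from each match (3 total).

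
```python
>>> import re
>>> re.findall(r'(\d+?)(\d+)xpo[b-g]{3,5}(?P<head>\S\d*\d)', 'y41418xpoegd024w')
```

[('4', '1418', '024')]

Pattern: one or more of a digit (lazy) (captured); then one or more of a digit (captured); then the literal 'xpo', then 3 to 5 of a character in [b-g]; then a non-whitespace character, then zero or more of a digit, then a digit (captured as 'head').
Lazy quantifiers expand one character at a time until the remainder of the pattern can match.
Matches: at [1:15] match '41418xpoegd024', groups = ('4', '1418', '024').
With 3 capturing groups, `findall` returns a 3-tuple per match.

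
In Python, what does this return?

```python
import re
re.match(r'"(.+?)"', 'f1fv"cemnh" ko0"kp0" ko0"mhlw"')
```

None

`re.match` won't scan ahead — the pattern has to work from the very first character.
Here position 0 doesn't satisfy it, so the call returns None.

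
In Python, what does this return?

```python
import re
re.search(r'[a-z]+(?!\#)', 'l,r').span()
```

(0, 1)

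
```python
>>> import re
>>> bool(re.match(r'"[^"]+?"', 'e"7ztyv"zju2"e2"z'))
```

`re.match` won't scan ahead — the pattern has to work from the very first character.
Here the string doesn't start with a match, so the call returns None, and `bool(None)` is False.

False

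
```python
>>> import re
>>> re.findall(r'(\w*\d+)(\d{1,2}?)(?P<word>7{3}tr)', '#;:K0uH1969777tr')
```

[('K0uH196', '9', '777tr')]

Pattern: zero or more of a word character, then one or more of a digit (captured); then 1 to 2 of a digit (lazy) (captured); then exactly 3 of the literal '7', then the literal 'tr' (captured as 'word').
Matches: at [3:16] match 'K0uH1969777tr', groups = ('K0uH196', '9', '777tr').
3 groups means the one result is a tuple of 3 captured strings — 1 here.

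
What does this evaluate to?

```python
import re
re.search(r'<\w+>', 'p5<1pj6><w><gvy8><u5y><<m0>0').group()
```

'<1pj6>'

`search` walks the string left to right and returns the first match it finds.
The match spans [2:8] → '<1pj6>'.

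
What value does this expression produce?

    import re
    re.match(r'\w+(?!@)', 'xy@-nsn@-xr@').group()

`re.match` only tries the pattern at the start of the string.
The match spans [0:1] → 'x'.

'x'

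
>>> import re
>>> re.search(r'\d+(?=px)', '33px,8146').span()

The positive lookaround only admits positions where the adjacent text matches; those characters stay outside the span.
The match spans [0:2] → '33'.

(0, 2)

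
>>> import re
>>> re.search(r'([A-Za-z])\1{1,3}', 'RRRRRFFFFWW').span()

(0, 4)

A backreference is literal: `\1` must see the identical characters the first group matched.
`re.search` tries every starting position until one works.
The match spans [0:4] → 'RRRR'.
Captured: group 1 = 'R'.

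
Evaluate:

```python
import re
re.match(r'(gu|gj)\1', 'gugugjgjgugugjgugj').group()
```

'gugu'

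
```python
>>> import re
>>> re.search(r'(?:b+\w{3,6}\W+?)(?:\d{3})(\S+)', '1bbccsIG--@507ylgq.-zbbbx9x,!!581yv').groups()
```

The match spans [1:35] → 'bbccsIG--@507ylgq.-zbbbx9x,!!581yv'.
Captured: group 1 = 'ylgq.-zbbbx9x,!!581yv'.

('ylgq.-zbbbx9x,!!581yv',)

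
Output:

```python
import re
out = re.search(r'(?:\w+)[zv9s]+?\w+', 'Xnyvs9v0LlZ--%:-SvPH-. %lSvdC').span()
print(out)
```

(0, 11)

The match spans [0:11] → 'Xnyvs9v0LlZ'.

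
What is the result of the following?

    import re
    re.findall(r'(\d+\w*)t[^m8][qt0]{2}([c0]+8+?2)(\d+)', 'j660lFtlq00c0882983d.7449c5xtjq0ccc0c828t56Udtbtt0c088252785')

[('660lF', '0c0882', '983'), ('7449c5xtjq0ccc0c828t56Ud', '0c0882', '52785')]

Multiple groups make `findall` return tuples — one 3-tuple for each match.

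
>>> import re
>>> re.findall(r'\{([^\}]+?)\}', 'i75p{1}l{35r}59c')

['1', '35r']

Because there's exactly one group, `findall` drops the full match and keeps group 1 from each hit.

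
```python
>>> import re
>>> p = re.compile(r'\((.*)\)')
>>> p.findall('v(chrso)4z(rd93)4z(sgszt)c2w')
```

['chrso)4z(rd93)4z(sgszt']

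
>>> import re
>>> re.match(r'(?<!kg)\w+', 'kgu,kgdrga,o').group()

A negative assertion filters positions out without eating any characters.
`match` is anchored at position 0; if the pattern doesn't fit there, it returns None.
The match spans [0:3] → 'kgu'.

'kgu'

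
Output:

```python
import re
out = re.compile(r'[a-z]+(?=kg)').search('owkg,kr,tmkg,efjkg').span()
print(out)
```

(0, 2)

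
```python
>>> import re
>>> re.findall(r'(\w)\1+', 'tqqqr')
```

After group 1 captures some text, `\1` only succeeds where that same text appears again.
With a single group, `findall` returns only what that group captured — 1 item.

['q']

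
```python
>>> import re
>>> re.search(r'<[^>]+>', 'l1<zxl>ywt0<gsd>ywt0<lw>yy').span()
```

(2, 7)

`re.search` scans for the first position where the pattern succeeds.
The match spans [2:7] → '<zxl>'.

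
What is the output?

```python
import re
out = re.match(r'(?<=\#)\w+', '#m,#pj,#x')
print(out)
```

`match` is anchored at position 0; if the pattern doesn't fit there, it returns None.
Here position 0 doesn't satisfy it, so the call returns None.

None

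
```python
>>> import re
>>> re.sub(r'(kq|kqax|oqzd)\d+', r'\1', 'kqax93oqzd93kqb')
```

`\1` in the replacement pulls in group 1's text for each match.

'kqaxoqzdkqb'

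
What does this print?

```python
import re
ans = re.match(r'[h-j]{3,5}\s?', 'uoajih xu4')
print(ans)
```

None

Pattern: 3 to 5 of a character in [h-j]; then optionally whitespace.
With `match`, the pattern is implicitly anchored at the beginning.
Here the pattern fails at index 0, so the call returns None.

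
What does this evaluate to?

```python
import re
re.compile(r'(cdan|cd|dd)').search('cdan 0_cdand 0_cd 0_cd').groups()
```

('cdan',)

The match spans [0:4] → 'cdan'.
Captured: group 1 = 'cdan'.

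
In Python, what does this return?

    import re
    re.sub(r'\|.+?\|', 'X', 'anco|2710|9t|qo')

'ancoX9t|qo'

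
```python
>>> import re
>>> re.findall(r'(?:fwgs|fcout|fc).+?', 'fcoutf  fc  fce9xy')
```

['fcoutf', 'fc ', 'fce']

Branches in `(...|...)` are attempted left-to-right; the first branch that allows the whole pattern to succeed is taken.
`findall` yields the raw match text (3 of them) because the pattern has no groups.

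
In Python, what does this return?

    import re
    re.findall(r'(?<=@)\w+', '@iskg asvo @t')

['iskg', 't']

The `(?=…)`/`(?<=…)` assertion just peeks at neighbouring text; it doesn't advance the match position.
Walking the string: at [1:5] → 'iskg'; at [12:13] → 't'.
With no groups in the pattern, `findall` gives back each whole match — 2 here.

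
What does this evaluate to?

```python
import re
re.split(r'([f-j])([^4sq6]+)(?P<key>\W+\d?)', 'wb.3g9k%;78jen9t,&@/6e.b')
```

['wb.3', 'g', '9k%;78jen9t,&@', '/6', 'e.b']

The pattern matches a character in [f-j] (captured); then one or more of any character except [4sq6] (captured); then one or more of a non-word character, then optionally a digit (captured as 'key').
Matches to split on: at [4:21] → 'g9k%;78jen9t,&@/6'.
`re.split` interleaves the captured-group text with the surrounding fragments.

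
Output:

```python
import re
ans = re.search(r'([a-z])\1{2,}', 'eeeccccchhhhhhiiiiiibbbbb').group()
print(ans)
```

eee

`\1` has to match the exact text group 1 already captured.
`search` walks the string left to right and returns the first match it finds.
The match spans [0:3] → 'eee'.
Captured: group 1 = 'e'.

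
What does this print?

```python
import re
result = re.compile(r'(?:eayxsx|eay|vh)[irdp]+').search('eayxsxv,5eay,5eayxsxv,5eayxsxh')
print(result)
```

Here nothing in the string fits, so the call returns None.

None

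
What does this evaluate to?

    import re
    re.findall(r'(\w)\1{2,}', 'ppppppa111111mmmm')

['p', '1', 'm']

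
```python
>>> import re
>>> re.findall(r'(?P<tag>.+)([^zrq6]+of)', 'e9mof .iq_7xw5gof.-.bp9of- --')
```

[('e9mof .iq_7xw5gof.-.bp', '9of')]

The pattern matches one or more of any character (captured as 'tag'); then one or more of any character except [zrq6], then the literal 'of' (captured).
Scanning left to right: at [0:25] match 'e9mof .iq_7xw5gof.-.bp9of', groups = ('e9mof .iq_7xw5gof.-.bp', '9of').
`findall` packs the 2 group values into a tuple for every match.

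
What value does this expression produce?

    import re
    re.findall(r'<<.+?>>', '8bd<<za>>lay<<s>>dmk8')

A `+?`/`*?`/`{m,n}?` starts at its minimum and grows only as far as needed for what follows to match.
Walking the string: at [3:9] → '<<za>>'; at [12:17] → '<<s>>'.
`findall` yields the raw match text (2 of them) because the pattern has no groups.

['<<za>>', '<<s>>']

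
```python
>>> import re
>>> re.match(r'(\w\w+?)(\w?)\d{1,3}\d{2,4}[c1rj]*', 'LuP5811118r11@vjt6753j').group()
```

'LuP5811118r11'

The pattern matches a word character, then one or more of a word character (lazy) (captured); then optionally a word character (captured); then 1 to 3 of a digit, then 2 to 4 of a digit, then zero or more of one of [c1rj].
`match` is anchored at position 0; if the pattern doesn't fit there, it returns None.
The match spans [0:13] → 'LuP5811118r11'.
Captured: group 1 = 'Lu', group 2 = 'P'.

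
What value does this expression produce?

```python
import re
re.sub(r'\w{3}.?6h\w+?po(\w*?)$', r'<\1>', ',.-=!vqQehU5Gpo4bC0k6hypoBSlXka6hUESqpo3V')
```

',.-=!vqQehU5Gpo4<BSlXka6hUESqpo3V>'

This matches exactly 3 of a word character, then optionally any character, then the literal '6h'; then one or more of a word character (lazy), then the literal 'po'; then zero or more of a word character (lazy) (captured); then anchored at the end.
The `?` after the quantifier makes it lazy — it takes as little as possible before letting the rest of the pattern try.
Matches: at [16:41] → 'bC0k6hypoBSlXka6hUESqpo3V'.
`\1` in the replacement pulls in group 1's text for each match.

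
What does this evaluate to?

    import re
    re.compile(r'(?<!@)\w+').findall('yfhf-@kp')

['yfhf', 'p']

The negative lookaround is zero-width — it rules out positions where the adjacent text would match, without consuming anything.
Matches: at [0:4] → 'yfhf'; at [7:8] → 'p'.
No capturing groups, so `findall` returns the 2 full match strings.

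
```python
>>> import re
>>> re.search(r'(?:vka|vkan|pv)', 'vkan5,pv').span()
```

(0, 3)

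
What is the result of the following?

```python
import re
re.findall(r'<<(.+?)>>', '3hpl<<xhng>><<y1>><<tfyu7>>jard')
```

['xhng', 'y1', 'tfyu7']

Matches: at [4:12] match '<<xhng>>', group 1 = 'xhng'; at [12:18] match '<<y1>>', group 1 = 'y1'; at [18:27] match '<<tfyu7>>', group 1 = 'tfyu7'.
Because there's exactly one group, `findall` drops the full match and keeps group 1 from each hit.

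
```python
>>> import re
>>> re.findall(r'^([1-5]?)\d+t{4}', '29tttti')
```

The pattern matches anchored at the start of the string; then optionally a character in [1-5] (captured); then one or more of a digit, then exactly 4 of a literal 't'.
Scanning left to right: at [0:6] match '29tttt', group 1 = '2'.
One capturing group, so `findall` returns just the captured substring from the one match — 1 in all.

['2']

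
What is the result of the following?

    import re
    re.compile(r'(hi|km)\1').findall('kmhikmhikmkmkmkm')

A backreference is literal: `\1` must see the identical characters the first group matched.
Scanning left to right: at [8:12] match 'kmkm', group 1 = 'km'; at [12:16] match 'kmkm', group 1 = 'km'.
`findall` collects group 1 from each match (2 total).

['km', 'km']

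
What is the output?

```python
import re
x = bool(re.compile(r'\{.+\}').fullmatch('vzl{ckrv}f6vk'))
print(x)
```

`re.fullmatch` is like wrapping the pattern in `^…$` (in single-line mode).
Here the string isn't matched end-to-end, so the call returns None, and `bool(None)` is False.

False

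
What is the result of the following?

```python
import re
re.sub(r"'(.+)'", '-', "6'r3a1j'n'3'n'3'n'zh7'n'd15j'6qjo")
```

'6-6qjo'

Matches: at [1:29] → "'r3a1j'n'3'n'3'n'zh7'n'd15j'".
Every occurrence is swapped for '-'.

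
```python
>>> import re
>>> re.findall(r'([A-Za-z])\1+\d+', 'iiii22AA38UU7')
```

['i', 'A', 'U']

`\1` has to match the exact text group 1 already captured.
Matches: at [0:6] match 'iiii22', group 1 = 'i'; at [6:10] match 'AA38', group 1 = 'A'; at [10:13] match 'UU7', group 1 = 'U'.
`findall` collects group 1 from each match (3 total).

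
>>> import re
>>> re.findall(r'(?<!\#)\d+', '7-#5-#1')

['7']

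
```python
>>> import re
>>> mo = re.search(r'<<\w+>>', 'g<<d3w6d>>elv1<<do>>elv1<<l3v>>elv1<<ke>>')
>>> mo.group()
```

The match spans [1:10] → '<<d3w6d>>'.

'<<d3w6d>>'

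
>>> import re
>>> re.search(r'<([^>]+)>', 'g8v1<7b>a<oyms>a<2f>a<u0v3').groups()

('7b',)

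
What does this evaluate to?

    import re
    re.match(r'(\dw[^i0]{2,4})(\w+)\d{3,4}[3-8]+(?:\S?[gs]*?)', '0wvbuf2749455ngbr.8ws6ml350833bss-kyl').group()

'0wvbuf2749455n'

Pattern: a digit, then a literal 'w', then 2 to 4 of any character except [i0] (captured); then one or more of a word character (captured); then 3 to 4 of a digit, then one or more of a character in [3-8]; then optionally a non-whitespace character, then zero or more of one of [gs] (lazy) (non-capturing group).
Because the quantifier is non-greedy, it stops expanding at the earliest point where the rest of the pattern can succeed.
`match` is anchored at position 0; if the pattern doesn't fit there, it returns None.
The match spans [0:14] → '0wvbuf2749455n'.
Captured: group 1 = '0wvbuf', group 2 = '274'.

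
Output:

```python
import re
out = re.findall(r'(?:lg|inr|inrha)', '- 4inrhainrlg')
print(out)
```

Alternation isn't longest-match — the leftmost alternative that fits at this position is chosen.
No capturing groups, so `findall` returns the 3 full match strings.

['inr', 'inr', 'lg']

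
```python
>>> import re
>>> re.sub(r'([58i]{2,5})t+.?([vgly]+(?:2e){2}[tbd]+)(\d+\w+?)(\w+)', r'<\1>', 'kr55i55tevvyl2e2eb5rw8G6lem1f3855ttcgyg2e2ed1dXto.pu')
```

This matches 2 to 5 of one of [58i] (captured); then one or more of the literal 't', then optionally any character; then one or more of one of [vgly], then the literal '2e' repeated 2 times, then one or more of one of [tbd] (captured); then one or more of a digit, then one or more of a word character (lazy) (captured); then one or more of a word character (captured).
Matches: at [2:49] → '55i55tevvyl2e2eb5rw8G6lem1f3855ttcgyg2e2ed1dXto'.
Each match is replaced using the text its own group 1 captured.

'kr<55i55>.pu'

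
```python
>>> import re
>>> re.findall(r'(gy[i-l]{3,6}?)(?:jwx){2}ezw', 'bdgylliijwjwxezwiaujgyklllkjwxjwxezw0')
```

['gyklllk']

The pattern matches the literal 'gy', then 3 to 6 of a character in [i-l] (lazy) (captured); then the literal 'jwx' repeated 2 times, then the literal 'ezw'.
Scanning left to right: at [20:36] match 'gyklllkjwxjwxezw', group 1 = 'gyklllk'.
With a single group, `findall` returns only what that group captured — 1 item.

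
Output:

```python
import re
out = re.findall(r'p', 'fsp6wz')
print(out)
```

This matches a literal 'p'.
Scanning left to right: at [2:3] → 'p'.
With no groups in the pattern, `findall` gives back each whole match — 1 here.

['p']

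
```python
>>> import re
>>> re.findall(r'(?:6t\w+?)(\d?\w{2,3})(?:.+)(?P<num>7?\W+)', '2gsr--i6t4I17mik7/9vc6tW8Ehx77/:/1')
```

[('I17', '/')]

Pattern: the literal '6t', then one or more of a word character (lazy) (non-capturing group); then optionally a digit, then 2 to 3 of a word character (captured); then one or more of any character (non-capturing group); then optionally a literal '7', then one or more of a non-word character (captured as 'num').
Walking the string: at [7:33] match '6t4I17mik7/9vc6tW8Ehx77/:/', groups = ('I17', '/').
Multiple groups make `findall` return tuples — one 2-tuple for the one match.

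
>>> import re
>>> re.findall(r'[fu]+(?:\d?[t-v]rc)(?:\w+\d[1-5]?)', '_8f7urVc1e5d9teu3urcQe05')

Pattern: one or more of one of [fu]; then optionally a digit, then a character in [t-v], then the literal 'rc' (non-capturing group); then one or more of a word character, then a digit, then optionally a character in [1-5] (non-capturing group).
Walking the string: at [15:24] → 'u3urcQe05'.
Since nothing is captured, `findall` lists the 1 matched substring directly.

['u3urcQe05']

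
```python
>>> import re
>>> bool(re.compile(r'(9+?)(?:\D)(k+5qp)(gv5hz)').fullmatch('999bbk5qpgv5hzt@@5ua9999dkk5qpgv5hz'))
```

False

This matches one or more of a literal '9' (lazy) (captured); then a non-digit (non-capturing group); then one or more of a literal 'k', then the literal '5qp' (captured); then the literal 'gv5', then the literal 'hz' (captured).
`fullmatch` succeeds only if the pattern covers the string from start to end.
Here the pattern can't cover the whole string, so the call returns None, and `bool(None)` is False.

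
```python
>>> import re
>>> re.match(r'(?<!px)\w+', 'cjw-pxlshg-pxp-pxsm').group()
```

'cjw'

`match` is anchored at position 0; if the pattern doesn't fit there, it returns None.
The match spans [0:3] → 'cjw'.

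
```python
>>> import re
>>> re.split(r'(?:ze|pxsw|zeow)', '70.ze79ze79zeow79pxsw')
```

Branches in `(...|...)` are attempted left-to-right; the first branch that allows the whole pattern to succeed is taken.
Matches to split on: at [3:5] → 'ze'; at [7:9] → 'ze'; at [11:13] → 'ze'; at [17:21] → 'pxsw'.
Each match becomes a cut point; 5 segments remain.

['70.', '79', '79', 'ow79', '']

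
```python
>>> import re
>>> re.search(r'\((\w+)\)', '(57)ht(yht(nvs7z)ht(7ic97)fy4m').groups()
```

('57',)

Unlike `match`, `search` isn't anchored — it looks for the pattern anywhere in the string.
The match spans [0:4] → '(57)'.
Captured: group 1 = '57'.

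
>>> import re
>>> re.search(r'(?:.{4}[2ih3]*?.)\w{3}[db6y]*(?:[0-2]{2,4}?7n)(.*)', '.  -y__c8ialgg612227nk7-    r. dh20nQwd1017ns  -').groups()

('k7-    r. dh20nQwd1017ns  -',)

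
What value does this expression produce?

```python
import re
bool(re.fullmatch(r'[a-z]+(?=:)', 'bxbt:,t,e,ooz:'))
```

`re.fullmatch` requires the pattern to consume the entire string.
Here the pattern can't cover the whole string, so the call returns None, and `bool(None)` is False.

False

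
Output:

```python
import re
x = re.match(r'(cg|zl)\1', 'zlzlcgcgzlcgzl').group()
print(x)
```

zlzl

A backreference is literal: `\1` must see the identical characters the first group matched.
`re.match` only tries the pattern at the start of the string.
The match spans [0:4] → 'zlzl'.
Captured: group 1 = 'zl'.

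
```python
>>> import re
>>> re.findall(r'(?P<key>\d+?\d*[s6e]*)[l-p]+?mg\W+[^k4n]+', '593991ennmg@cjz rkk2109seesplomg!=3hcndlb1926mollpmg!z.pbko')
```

`findall` collects group 1 from each match (3 total).

['593991e', '2109sees', '1926']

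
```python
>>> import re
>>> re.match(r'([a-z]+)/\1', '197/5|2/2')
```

None

The backreference `\1` re-matches whatever the first group consumed, character for character.
`match` is anchored at position 0; if the pattern doesn't fit there, it returns None.
Here the pattern fails at index 0, so the call returns None.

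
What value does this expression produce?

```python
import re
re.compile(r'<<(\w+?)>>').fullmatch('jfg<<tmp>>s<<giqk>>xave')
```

`fullmatch` succeeds only if the pattern covers the string from start to end.
Here the pattern can't cover the whole string, so the call returns None.

None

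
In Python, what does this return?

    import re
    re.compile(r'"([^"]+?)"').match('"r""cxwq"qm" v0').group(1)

The match spans [0:3] → '"r"'.
Captured: group 1 = 'r'.

'r'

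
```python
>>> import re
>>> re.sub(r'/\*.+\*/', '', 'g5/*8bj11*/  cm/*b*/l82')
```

'g5l82'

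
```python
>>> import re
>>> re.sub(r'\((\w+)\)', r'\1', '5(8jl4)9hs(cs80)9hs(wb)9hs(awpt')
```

'58jl49hscs809hswb9hs(awpt'

Matches: at [1:7] → '(8jl4)'; at [10:16] → '(cs80)'; at [19:23] → '(wb)'.
`\1` in the replacement pulls in group 1's text for each match.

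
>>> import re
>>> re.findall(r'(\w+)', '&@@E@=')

['E']

Pattern: one or more of a word character (captured).
Scanning left to right: at [3:4] match 'E', group 1 = 'E'.
Because there's exactly one group, `findall` drops the full match and keeps group 1 from the one hit.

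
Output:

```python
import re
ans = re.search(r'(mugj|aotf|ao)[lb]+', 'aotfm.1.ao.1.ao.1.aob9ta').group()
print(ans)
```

The match spans [18:21] → 'aob'.

aob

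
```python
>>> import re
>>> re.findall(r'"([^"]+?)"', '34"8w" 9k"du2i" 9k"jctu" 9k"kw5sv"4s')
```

['8w', 'du2i', 'jctu', 'kw5sv']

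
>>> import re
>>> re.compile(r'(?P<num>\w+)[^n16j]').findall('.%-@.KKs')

['KK']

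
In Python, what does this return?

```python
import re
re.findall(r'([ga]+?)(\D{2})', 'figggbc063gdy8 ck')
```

[('g', 'gg'), ('g', 'dy')]

The pattern matches one or more of one of [ga] (lazy) (captured); then exactly 2 of a non-digit (captured).
Because the quantifier is non-greedy, it stops expanding at the earliest point where the rest of the pattern can succeed.
Walking the string: at [2:5] match 'ggg', groups = ('g', 'gg'); at [10:13] match 'gdy', groups = ('g', 'dy').
`findall` packs the 2 group values into a tuple for every match.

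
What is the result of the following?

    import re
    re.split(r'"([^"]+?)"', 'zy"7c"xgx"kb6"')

['zy', '7c', 'xgx', 'kb6', '']

`re.split` interleaves the captured-group text with the surrounding fragments.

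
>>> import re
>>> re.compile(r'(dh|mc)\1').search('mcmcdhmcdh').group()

'mcmc'

`\1` is not a pattern — it's the concrete string captured by group 1, re-applied verbatim.
`re.search` scans for the first position where the pattern succeeds.
The match spans [0:4] → 'mcmc'.
Captured: group 1 = 'mc'.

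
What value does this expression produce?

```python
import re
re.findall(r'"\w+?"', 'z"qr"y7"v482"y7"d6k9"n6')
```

['"qr"', '"v482"', '"d6k9"']

With no groups in the pattern, `findall` gives back each whole match — 3 here.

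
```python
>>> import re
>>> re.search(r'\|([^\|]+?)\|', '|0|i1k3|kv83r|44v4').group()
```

'|0|'

`search` walks the string left to right and returns the first match it finds.
The match spans [0:3] → '|0|'.
Captured: group 1 = '0'.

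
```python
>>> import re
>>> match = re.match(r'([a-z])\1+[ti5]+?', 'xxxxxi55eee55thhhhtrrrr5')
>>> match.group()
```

'xxxxxi'

`\1` has to match the exact text group 1 already captured.
With `match`, the pattern is implicitly anchored at the beginning.
The match spans [0:6] → 'xxxxxi'.
Captured: group 1 = 'x'.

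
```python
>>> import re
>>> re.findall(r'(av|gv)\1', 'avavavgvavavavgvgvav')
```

['av', 'av', 'gv']

A backreference is literal: `\1` must see the identical characters the first group matched.
Matches: at [0:4] match 'avav', group 1 = 'av'; at [8:12] match 'avav', group 1 = 'av'; at [14:18] match 'gvgv', group 1 = 'gv'.
`findall` collects group 1 from each match (3 total).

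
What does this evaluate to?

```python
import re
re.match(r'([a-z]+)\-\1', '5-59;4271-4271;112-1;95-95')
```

None

`re.match` won't scan ahead — the pattern has to work from the very first character.
Here the pattern fails at index 0, so the call returns None.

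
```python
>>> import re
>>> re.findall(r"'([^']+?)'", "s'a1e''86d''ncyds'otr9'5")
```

`findall` collects group 1 from each match (3 total).

['a1e', '86d', 'ncyds']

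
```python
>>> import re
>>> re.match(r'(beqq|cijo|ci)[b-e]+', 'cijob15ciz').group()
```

'cijob'

`re.match` only tries the pattern at the start of the string.
The match spans [0:5] → 'cijob'.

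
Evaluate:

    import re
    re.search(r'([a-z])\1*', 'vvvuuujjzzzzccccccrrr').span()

(0, 3)

`\1` is not a pattern — it's the concrete string captured by group 1, re-applied verbatim.
`re.search` tries every starting position until one works.
The match spans [0:3] → 'vvv'.
Captured: group 1 = 'v'.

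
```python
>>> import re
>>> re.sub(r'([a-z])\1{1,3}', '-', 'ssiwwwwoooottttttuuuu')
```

After group 1 captures some text, `\1` only succeeds where that same text appears again.
Matches: at [0:2] → 'ss'; at [3:7] → 'wwww'; at [7:11] → 'oooo'; at [11:15] → 'tttt'; at [15:17] → 'tt'; ….
Each match is replaced by '-'.

'-i-----'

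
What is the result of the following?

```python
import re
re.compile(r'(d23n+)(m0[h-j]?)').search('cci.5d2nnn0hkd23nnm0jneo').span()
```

The pattern matches the literal 'd23', then one or more of a literal 'n' (captured); then the literal 'm0', then optionally a character in [h-j] (captured).
Unlike `match`, `search` isn't anchored — it looks for the pattern anywhere in the string.
The match spans [13:21] → 'd23nnm0j'.
Captured: group 1 = 'd23nn', group 2 = 'm0j'.

(13, 21)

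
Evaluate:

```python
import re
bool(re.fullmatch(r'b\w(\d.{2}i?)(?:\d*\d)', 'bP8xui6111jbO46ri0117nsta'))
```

False

`fullmatch` succeeds only if the pattern covers the string from start to end.
Here the string isn't matched end-to-end, so the call returns None, and `bool(None)` is False.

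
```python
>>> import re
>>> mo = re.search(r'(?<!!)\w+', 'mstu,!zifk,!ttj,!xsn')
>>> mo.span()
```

Because the assertion is negative and zero-width, positions next to the forbidden text are skipped.
The match spans [0:4] → 'mstu'.

(0, 4)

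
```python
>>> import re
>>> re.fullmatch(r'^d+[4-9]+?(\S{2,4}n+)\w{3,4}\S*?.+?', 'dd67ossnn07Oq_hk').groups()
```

Pattern: anchored at the start of the string; then one or more of the literal 'd', then one or more of a character in [4-9] (lazy); then 2 to 4 of a non-whitespace character, then one or more of a literal 'n' (captured); then 3 to 4 of a word character, then zero or more of a non-whitespace character (lazy), then one or more of any character (lazy).
Because the quantifier is non-greedy, it stops expanding at the earliest point where the rest of the pattern can succeed.
`re.fullmatch` is like wrapping the pattern in `^…$` (in single-line mode).
The match spans [0:16] → 'dd67ossnn07Oq_hk'.
Captured: group 1 = '7ossnn'.

('7ossnn',)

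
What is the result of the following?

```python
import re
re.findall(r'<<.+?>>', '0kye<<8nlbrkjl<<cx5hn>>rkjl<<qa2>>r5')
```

['<<8nlbrkjl<<cx5hn>>', '<<qa2>>']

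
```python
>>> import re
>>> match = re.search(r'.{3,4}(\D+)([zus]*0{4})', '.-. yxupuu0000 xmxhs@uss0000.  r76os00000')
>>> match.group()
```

'.-. yxupuu0000'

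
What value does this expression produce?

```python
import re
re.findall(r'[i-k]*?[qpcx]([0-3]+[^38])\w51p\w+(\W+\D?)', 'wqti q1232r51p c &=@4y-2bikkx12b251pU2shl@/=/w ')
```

[('12b', '@/=/w')]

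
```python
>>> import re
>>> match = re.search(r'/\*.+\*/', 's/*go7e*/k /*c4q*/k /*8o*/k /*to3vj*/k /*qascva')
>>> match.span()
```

(1, 37)

The match spans [1:37] → '/*go7e*/k /*c4q*/k /*8o*/k /*to3vj*/'.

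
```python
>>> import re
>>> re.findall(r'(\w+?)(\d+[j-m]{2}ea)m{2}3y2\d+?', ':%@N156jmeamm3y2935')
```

This matches one or more of a word character (lazy) (captured); then one or more of a digit, then exactly 2 of a character in [j-m], then the literal 'ea' (captured); then exactly 2 of the literal 'm', then the literal '3y2'; then one or more of a digit (lazy).
A non-greedy quantifier consumes as few characters as it can — just enough that the remainder of the pattern still matches from where it stops; whatever follows it matches normally.
Scanning left to right: at [3:17] match 'N156jmeamm3y29', groups = ('N', '156jmea').
2 groups means the one result is a tuple of 2 captured strings — 1 here.

[('N', '156jmea')]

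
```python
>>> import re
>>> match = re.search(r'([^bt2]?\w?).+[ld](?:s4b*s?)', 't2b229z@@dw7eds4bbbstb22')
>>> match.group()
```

't2b229z@@dw7eds4bbbs'

Pattern: optionally any character except [bt2], then optionally a word character (captured); then one or more of any character, then one of [ld]; then the literal 's4', then zero or more of the literal 'b', then optionally a literal 's' (non-capturing group).
`search` walks the string left to right and returns the first match it finds.
The match spans [0:20] → 't2b229z@@dw7eds4bbbs'.
Captured: group 1 = 't'.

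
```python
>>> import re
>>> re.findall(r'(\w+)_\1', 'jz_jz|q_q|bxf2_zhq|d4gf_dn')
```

['jz', 'q']

`\1` has to match the exact text group 1 already captured.
Matches: at [0:5] match 'jz_jz', group 1 = 'jz'; at [6:9] match 'q_q', group 1 = 'q'.
With a single group, `findall` returns only what that group captured — 2 items.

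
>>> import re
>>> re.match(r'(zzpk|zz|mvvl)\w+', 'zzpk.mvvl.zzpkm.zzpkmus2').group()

`re.match` won't scan ahead — the pattern has to work from the very first character.
The match spans [0:4] → 'zzpk'.

'zzpk'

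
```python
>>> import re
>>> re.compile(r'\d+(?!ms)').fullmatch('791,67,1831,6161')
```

Because the assertion is negative and zero-width, positions next to the forbidden text are skipped.
`re.fullmatch` is like wrapping the pattern in `^…$` (in single-line mode).
Here there's no way to consume every character, so the call returns None.

None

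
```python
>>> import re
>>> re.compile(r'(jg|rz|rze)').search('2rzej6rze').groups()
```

The match spans [1:3] → 'rz'.
Captured: group 1 = 'rz'.

('rz',)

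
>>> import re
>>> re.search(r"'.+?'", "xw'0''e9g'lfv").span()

`re.search` scans for the first position where the pattern succeeds.
The match spans [2:5] → "'0'".

(2, 5)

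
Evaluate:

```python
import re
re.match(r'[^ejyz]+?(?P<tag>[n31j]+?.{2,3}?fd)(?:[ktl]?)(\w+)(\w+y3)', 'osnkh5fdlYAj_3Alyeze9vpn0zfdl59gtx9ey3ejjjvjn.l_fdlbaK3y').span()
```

(0, 38)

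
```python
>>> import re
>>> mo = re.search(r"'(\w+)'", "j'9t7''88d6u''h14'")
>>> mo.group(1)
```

'9t7'

`re.search` scans for the first position where the pattern succeeds.
The match spans [1:6] → "'9t7'".
Captured: group 1 = '9t7'.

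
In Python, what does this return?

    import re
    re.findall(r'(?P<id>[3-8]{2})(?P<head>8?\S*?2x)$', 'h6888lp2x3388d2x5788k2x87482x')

[('68', '88lp2x3388d2x5788k2x87482x')]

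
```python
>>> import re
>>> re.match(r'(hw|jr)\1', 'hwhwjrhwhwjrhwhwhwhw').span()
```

(0, 4)

`match` is anchored at position 0; if the pattern doesn't fit there, it returns None.
The match spans [0:4] → 'hwhw'.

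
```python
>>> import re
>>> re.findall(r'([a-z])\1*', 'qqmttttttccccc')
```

After group 1 captures some text, `\1` only succeeds where that same text appears again.
Scanning left to right: at [0:2] match 'qq', group 1 = 'q'; at [2:3] match 'm', group 1 = 'm'; at [3:9] match 'tttttt', group 1 = 't'; at [9:14] match 'ccccc', group 1 = 'c'.
Because there's exactly one group, `findall` drops the full match and keeps group 1 from each hit.

['q', 'm', 't', 'c']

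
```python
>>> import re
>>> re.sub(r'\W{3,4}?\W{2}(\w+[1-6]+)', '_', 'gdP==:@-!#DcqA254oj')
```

'gdP=_oj'

Pattern: 3 to 4 of a non-word character (lazy), then exactly 2 of a non-word character; then one or more of a word character, then one or more of a character in [1-6] (captured).
`sub` substitutes '_' at each match site.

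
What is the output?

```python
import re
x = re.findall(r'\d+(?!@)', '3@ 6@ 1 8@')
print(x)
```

The negative lookaround is zero-width — it rules out positions where the adjacent text would match, without consuming anything.
Since nothing is captured, `findall` lists the 1 matched substring directly.

['1']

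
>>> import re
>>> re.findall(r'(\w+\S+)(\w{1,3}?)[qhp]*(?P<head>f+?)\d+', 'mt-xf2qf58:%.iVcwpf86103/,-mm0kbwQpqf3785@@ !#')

This matches one or more of a word character, then one or more of a non-whitespace character (captured); then 1 to 3 of a word character (lazy) (captured); then zero or more of one of [qhp]; then one or more of a literal 'f' (lazy) (captured as 'head'); then one or more of a digit.
`findall` packs the 3 group values into a tuple for every match.

[('mt-xf2qf58:%.iVcwpf86103/,-mm0kbwQp', 'q', 'f')]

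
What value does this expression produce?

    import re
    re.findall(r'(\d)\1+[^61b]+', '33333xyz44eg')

['3']

The backreference `\1` re-matches whatever the first group consumed, character for character.
Scanning left to right: at [0:12] match '33333xyz44eg', group 1 = '3'.
One capturing group, so `findall` returns just the captured substring from the one match — 1 in all.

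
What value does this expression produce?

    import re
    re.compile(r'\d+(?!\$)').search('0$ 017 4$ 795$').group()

'017'

Because the assertion is negative and zero-width, positions next to the forbidden text are skipped.
The match spans [3:6] → '017'.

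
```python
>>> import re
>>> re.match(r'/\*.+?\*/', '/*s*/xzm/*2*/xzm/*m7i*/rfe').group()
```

A non-greedy quantifier consumes as few characters as it can — just enough that the remainder of the pattern still matches from where it stops; whatever follows it matches normally.
With `match`, the pattern is implicitly anchored at the beginning.
The match spans [0:5] → '/*s*/'.

'/*s*/'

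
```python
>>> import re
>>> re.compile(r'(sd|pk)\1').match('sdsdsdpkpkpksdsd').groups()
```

After group 1 captures some text, `\1` only succeeds where that same text appears again.
`match` is anchored at position 0; if the pattern doesn't fit there, it returns None.
The match spans [0:4] → 'sdsd'.
Captured: group 1 = 'sd'.

('sd',)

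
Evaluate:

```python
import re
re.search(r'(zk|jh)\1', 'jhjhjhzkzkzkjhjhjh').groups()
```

`\1` is not a pattern — it's the concrete string captured by group 1, re-applied verbatim.
`search` walks the string left to right and returns the first match it finds.
The match spans [0:4] → 'jhjh'.
Captured: group 1 = 'jh'.

('jh',)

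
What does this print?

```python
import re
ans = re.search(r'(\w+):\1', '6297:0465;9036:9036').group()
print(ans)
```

9036:9036

After group 1 captures some text, `\1` only succeeds where that same text appears again.
`re.search` tries every starting position until one works.
The match spans [10:19] → '9036:9036'.
Captured: group 1 = '9036'.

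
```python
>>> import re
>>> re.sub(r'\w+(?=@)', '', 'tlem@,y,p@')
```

The lookaround is zero-width — it requires the adjacent text to match without consuming it, so the asserted text isn't part of the match.
Matches: at [0:4] → 'tlem'; at [8:9] → 'p'.
Every occurrence is swapped for ''.

'@,y,@'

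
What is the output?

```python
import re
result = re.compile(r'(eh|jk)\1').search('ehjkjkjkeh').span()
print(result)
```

A backreference is literal: `\1` must see the identical characters the first group matched.
`re.search` tries every starting position until one works.
The match spans [2:6] → 'jkjk'.
Captured: group 1 = 'jk'.

(2, 6)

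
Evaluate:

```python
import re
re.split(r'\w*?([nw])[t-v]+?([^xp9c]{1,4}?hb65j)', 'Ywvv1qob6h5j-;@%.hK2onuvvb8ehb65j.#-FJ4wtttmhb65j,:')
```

The pattern matches zero or more of a word character (lazy); then one of [nw] (captured); then one or more of a character in [t-v] (lazy); then 1 to 4 of any character except [xp9c] (lazy), then the literal 'hb', then the literal '65j' (captured).
Lazy quantifiers expand one character at a time until the remainder of the pattern can match.
Matches to split on: at [17:33] → 'hK2onuvvb8ehb65j'; at [36:49] → 'FJ4wtttmhb65j'.
Because the pattern has a capturing group, `split` also inserts each captured text between the pieces.

['Ywvv1qob6h5j-;@%.', 'n', 'vb8ehb65j', '.#-', 'w', 'ttmhb65j', ',:']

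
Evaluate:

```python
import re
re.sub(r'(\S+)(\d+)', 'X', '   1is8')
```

Pattern: one or more of a non-whitespace character (captured); then one or more of a digit (captured).
`sub` substitutes 'X' at each match site.

'   X'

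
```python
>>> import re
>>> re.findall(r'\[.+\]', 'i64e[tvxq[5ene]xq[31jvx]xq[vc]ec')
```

No capturing groups, so `findall` returns the 1 full match string.

['[tvxq[5ene]xq[31jvx]xq[vc]']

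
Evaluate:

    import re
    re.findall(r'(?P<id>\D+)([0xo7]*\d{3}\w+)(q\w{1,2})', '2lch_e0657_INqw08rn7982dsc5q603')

[('lch_e', '0657_INqw08rn7982dsc5', 'q60')]

The pattern matches one or more of a non-digit (captured as 'id'); then zero or more of one of [0xo7], then exactly 3 of a digit, then one or more of a word character (captured); then the literal 'q', then 1 to 2 of a word character (captured).
With 3 capturing groups, `findall` returns a 3-tuple per match.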